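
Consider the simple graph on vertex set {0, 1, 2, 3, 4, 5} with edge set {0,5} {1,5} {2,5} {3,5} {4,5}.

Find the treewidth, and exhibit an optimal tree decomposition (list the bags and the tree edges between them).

Treewidth 1.
One optimal decomposition is:
Bags: B1 = {0, 5}  B2 = {2, 5}  B3 = {4, 5}  B4 = {1, 5}  B5 = {3, 5}
Tree: B1–B2, B1–B3, B2–B4, B1–B5

Each bag holds 2 vertices, so the decomposition has width 1, which upper-bounds the treewidth. Since G has at least one edge (e.g. 5–0), it is not an edgeless graph, so tw(G) ≥ 1. The upper and lower bounds meet at 1, so that is the treewidth.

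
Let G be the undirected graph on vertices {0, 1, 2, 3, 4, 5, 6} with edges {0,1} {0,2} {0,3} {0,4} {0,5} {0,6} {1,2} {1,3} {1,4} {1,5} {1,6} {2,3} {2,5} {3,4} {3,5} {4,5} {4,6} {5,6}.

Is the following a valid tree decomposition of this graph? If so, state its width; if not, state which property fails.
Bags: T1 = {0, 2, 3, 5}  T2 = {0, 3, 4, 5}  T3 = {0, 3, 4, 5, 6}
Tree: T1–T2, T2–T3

A tree decomposition must satisfy three properties: every vertex lies in some bag; for every edge, both endpoints lie together in some bag; and for every vertex, the bags containing it form a connected subtree. Here vertex 1 appears in no bag, so the decomposition is invalid.

No — vertex 1 appears in no bag.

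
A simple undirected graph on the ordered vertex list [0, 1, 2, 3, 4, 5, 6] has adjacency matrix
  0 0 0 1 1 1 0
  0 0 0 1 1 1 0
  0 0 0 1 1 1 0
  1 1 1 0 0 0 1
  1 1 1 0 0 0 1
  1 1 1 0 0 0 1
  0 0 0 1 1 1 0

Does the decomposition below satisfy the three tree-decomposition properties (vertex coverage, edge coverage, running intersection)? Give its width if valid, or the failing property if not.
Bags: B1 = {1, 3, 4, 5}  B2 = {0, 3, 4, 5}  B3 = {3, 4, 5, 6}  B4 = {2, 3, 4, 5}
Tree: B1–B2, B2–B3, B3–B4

Every vertex of G appears in some bag (union = {0, 1, 2, 3, 4, 5, 6}); every edge is covered by a bag; and for each vertex v the set of bags containing v is connected in the bag tree. The decomposition is therefore valid. The largest bag has 4 vertices, so the width is 3.

Yes; width 3.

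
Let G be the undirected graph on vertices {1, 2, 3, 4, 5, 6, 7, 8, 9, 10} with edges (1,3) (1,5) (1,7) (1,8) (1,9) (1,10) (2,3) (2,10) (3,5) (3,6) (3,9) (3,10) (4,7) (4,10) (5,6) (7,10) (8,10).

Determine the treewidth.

A width-2 tree decomposition is:
Bags: B1 = {1, 3, 9}  B2 = {1, 3, 10}  B3 = {1, 3, 5}  B4 = {1, 7, 10}  B5 = {1, 8, 10}  B6 = {2, 3, 10}  B7 = {4, 7, 10}  B8 = {3, 5, 6}
Tree: B1–B2, B2–B3, B2–B4, B4–B5, B2–B6, B4–B7, B3–B8
Each bag holds 3 vertices, so the decomposition has width 2, which upper-bounds the treewidth. Conversely, {1, 8, 10} is a clique of size 3, and the vertices of any clique must share a bag in every tree decomposition; so some bag has ≥ 3 vertices and tw(G) ≥ 2. The upper and lower bounds meet at 2, so that is the treewidth.

2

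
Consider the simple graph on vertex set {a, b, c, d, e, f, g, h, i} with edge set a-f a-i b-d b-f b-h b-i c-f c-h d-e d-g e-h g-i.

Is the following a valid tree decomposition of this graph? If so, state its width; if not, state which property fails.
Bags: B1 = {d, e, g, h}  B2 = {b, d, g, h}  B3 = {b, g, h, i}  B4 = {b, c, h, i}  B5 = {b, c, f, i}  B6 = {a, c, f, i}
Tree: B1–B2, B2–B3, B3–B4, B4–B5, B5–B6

Yes; width 3.

Every vertex of G appears in some bag (union = {a, b, c, d, e, f, g, h, i}); every edge is covered by a bag; and for each vertex v the set of bags containing v is connected in the bag tree. The decomposition is therefore valid. The largest bag has 4 vertices, so the width is 3.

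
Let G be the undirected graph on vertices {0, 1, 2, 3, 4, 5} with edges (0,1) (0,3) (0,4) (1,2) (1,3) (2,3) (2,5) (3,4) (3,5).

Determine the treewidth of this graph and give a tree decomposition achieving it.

The largest bag has 3 vertices, giving width 2; this decomposition certifies tw(G) ≤ 2. On the other hand G contains the 3-clique {0, 1, 3}. A clique must lie in a single bag of any decomposition, so no decomposition can have width below 2. Hence tw(G) = 2 exactly.

Treewidth 2.
One optimal decomposition is:
Bags: B1 = {1, 2, 3}  B2 = {2, 3, 5}  B3 = {0, 1, 3}  B4 = {0, 3, 4}
Tree: B1–B2, B1–B3, B3–B4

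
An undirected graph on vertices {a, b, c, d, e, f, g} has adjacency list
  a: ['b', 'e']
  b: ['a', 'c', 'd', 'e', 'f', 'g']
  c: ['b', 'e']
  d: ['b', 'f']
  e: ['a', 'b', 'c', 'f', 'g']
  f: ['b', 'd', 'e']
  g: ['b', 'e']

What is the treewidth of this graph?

2

A width-2 tree decomposition is:
Bags: B1 = {b, e, f}  B2 = {a, b, e}  B3 = {b, d, f}  B4 = {b, c, e}  B5 = {b, e, g}
Tree: B1–B2, B1–B3, B2–B4, B2–B5
Every bag has size at most 3, so the width is 3 − 1 = 2 and tw(G) ≤ 2. For the lower bound, the 3 vertices {b, d, f} are pairwise adjacent, and any tree decomposition puts a clique entirely inside one bag — forcing width ≥ 2. Therefore the treewidth is 2.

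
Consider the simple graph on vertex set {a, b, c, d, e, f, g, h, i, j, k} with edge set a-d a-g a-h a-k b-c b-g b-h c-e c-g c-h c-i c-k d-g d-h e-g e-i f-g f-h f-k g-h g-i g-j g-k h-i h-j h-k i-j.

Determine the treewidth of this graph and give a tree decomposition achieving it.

Treewidth 3.
One such decomposition:
Bags: B1 = {c, g, h, i}  B2 = {c, e, g, i}  B3 = {c, g, h, k}  B4 = {b, c, g, h}  B5 = {f, g, h, k}  B6 = {a, g, h, k}  B7 = {a, d, g, h}  B8 = {g, h, i, j}
Tree: B1–B2, B1–B3, B1–B4, B3–B5, B3–B6, B6–B7, B1–B8

Every bag has size at most 4, so the width is 4 − 1 = 3 and tw(G) ≤ 3. Conversely, {c, e, g, i} is a clique of size 4, and the vertices of any clique must share a bag in every tree decomposition; so some bag has ≥ 4 vertices and tw(G) ≥ 3. Hence tw(G) = 3 exactly.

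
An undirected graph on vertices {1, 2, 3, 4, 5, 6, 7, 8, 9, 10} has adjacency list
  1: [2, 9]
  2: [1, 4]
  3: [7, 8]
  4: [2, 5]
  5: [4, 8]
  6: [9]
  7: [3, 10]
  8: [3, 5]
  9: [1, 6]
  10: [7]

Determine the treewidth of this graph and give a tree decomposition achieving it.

Every bag has size at most 2, so the width is 2 − 1 = 1 and tw(G) ≤ 1. G has an edge, so its treewidth is at least 1. Therefore the treewidth is 1.

Treewidth 1.
One such decomposition:
Bags: B1 = {6, 9}  B2 = {1, 9}  B3 = {1, 2}  B4 = {2, 4}  B5 = {4, 5}  B6 = {5, 8}  B7 = {3, 8}  B8 = {3, 7}  B9 = {7, 10}
Tree: B1–B2, B2–B3, B3–B4, B4–B5, B5–B6, B6–B7, B7–B8, B8–B9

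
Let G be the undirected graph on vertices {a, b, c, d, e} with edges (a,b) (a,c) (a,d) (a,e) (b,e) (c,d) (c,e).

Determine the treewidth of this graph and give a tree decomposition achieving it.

Each bag holds 3 vertices, so the decomposition has width 2, which upper-bounds the treewidth. On the other hand G contains the 3-clique {a, c, d}. A clique must lie in a single bag of any decomposition, so no decomposition can have width below 2. Combining the bounds, tw(G) = 2.

Treewidth 2.
One optimal decomposition is:
Bags: B1 = {a, c, e}  B2 = {a, c, d}  B3 = {a, b, e}
Tree: B1–B2, B1–B3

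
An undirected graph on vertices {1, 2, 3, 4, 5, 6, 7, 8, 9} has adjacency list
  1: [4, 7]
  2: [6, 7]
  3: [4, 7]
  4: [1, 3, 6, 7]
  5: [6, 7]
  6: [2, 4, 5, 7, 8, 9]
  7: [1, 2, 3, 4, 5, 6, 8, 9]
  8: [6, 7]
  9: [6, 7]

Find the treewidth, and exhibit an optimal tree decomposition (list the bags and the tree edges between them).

Treewidth 2.
One optimal decomposition is:
Bags: B1 = {4, 6, 7}  B2 = {6, 7, 9}  B3 = {6, 7, 8}  B4 = {1, 4, 7}  B5 = {5, 6, 7}  B6 = {3, 4, 7}  B7 = {2, 6, 7}
Tree: B1–B2, B1–B3, B1–B4, B2–B5, B4–B6, B2–B7

Every bag has size at most 3, so the width is 3 − 1 = 2 and tw(G) ≤ 2. For the lower bound, the 3 vertices {1, 4, 7} are pairwise adjacent, and any tree decomposition puts a clique entirely inside one bag — forcing width ≥ 2. Hence tw(G) = 2 exactly.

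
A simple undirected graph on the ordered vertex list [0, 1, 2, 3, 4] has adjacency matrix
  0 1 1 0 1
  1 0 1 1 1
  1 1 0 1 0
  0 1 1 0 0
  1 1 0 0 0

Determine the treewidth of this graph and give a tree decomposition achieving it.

Every bag has size at most 3, so the width is 3 − 1 = 2 and tw(G) ≤ 2. For the lower bound, the 3 vertices {0, 1, 2} are pairwise adjacent, and any tree decomposition puts a clique entirely inside one bag — forcing width ≥ 2. Hence tw(G) = 2 exactly.

Treewidth 2.
One optimal decomposition is:
Bags: B1 = {0, 1, 4}  B2 = {0, 1, 2}  B3 = {1, 2, 3}
Tree: B1–B2, B2–B3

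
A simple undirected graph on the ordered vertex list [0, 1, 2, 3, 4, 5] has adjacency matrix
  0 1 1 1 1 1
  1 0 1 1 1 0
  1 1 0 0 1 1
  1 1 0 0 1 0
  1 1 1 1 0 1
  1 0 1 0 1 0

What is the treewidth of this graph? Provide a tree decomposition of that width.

The largest bag has 4 vertices, giving width 3; this decomposition certifies tw(G) ≤ 3. For the lower bound, the 4 vertices {0, 1, 2, 4} are pairwise adjacent, and any tree decomposition puts a clique entirely inside one bag — forcing width ≥ 3. Therefore the treewidth is 3.

Treewidth 3.
One optimal decomposition is:
Bags: B1 = {0, 1, 3, 4}  B2 = {0, 1, 2, 4}  B3 = {0, 2, 4, 5}
Tree: B1–B2, B2–B3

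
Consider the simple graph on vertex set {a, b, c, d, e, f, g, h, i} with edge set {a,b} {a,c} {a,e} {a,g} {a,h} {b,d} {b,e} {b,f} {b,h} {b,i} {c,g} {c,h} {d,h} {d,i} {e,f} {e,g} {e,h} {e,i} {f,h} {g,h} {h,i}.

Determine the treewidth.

A width-3 tree decomposition is:
Bags: B1 = {b, e, f, h}  B2 = {b, e, h, i}  B3 = {b, d, h, i}  B4 = {a, b, e, h}  B5 = {a, e, g, h}  B6 = {a, c, g, h}
Tree: B1–B2, B2–B3, B2–B4, B4–B5, B5–B6
Each bag holds 4 vertices, so the decomposition has width 3, which upper-bounds the treewidth. For the lower bound, the 4 vertices {a, e, g, h} are pairwise adjacent, and any tree decomposition puts a clique entirely inside one bag — forcing width ≥ 3. Combining the bounds, tw(G) = 3.

3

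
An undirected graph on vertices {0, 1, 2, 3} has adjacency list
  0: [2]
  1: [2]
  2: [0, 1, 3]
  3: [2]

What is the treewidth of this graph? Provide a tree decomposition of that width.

Treewidth 1.
One such decomposition:
Bags: B1 = {0, 2}  B2 = {2, 3}  B3 = {1, 2}
Tree: B1–B2, B1–B3

The largest bag has 2 vertices, giving width 1; this decomposition certifies tw(G) ≤ 1. Any graph with an edge has treewidth ≥ 1, and G has the edge 2–0. The upper and lower bounds meet at 1, so that is the treewidth.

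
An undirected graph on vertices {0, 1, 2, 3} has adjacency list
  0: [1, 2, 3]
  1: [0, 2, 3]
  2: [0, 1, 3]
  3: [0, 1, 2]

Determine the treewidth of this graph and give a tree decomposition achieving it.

Treewidth 3.
Bags: B1 = {0, 1, 2, 3}
Tree: (single bag)

With just one bag of size 4, the width is 4 − 1 = 3, so tw(G) ≤ 3. For the lower bound, the 4 vertices {0, 1, 2, 3} are pairwise adjacent, and any tree decomposition puts a clique entirely inside one bag — forcing width ≥ 3. Therefore the treewidth is 3.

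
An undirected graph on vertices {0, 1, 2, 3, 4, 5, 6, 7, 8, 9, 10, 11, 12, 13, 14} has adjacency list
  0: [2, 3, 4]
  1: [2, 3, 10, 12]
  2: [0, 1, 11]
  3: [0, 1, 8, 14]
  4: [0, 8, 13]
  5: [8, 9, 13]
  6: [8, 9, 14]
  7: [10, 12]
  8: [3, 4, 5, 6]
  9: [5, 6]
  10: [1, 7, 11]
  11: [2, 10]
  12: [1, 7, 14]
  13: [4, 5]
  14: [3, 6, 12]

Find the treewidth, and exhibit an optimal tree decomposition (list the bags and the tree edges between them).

Treewidth 3.
One optimal decomposition is:
Bags: B1 = {7, 10, 11, 12}  B2 = {1, 10, 11, 12}  B3 = {1, 2, 11, 12}  B4 = {1, 2, 12, 14}  B5 = {1, 2, 3, 14}  B6 = {0, 2, 3, 14}  B7 = {0, 3, 6, 14}  B8 = {0, 3, 6, 8}  B9 = {0, 4, 6, 8}  B10 = {4, 6, 8, 9}  B11 = {4, 5, 8, 9}  B12 = {4, 5, 9, 13}
Tree: B1–B2, B2–B3, B3–B4, B4–B5, B5–B6, B6–B7, B7–B8, B8–B9, B9–B10, B10–B11, B11–B12

Each bag holds 4 vertices, so the decomposition has width 3, which upper-bounds the treewidth. For the lower bound: the 4 vertex sets {7,10,11}, {12}, {1}, {0,2,3,14} are disjoint, each induces a connected subgraph, and every pair is joined by at least one edge of G. Contracting each set to a single vertex therefore yields K_{4} as a minor, and since treewidth is minor-monotone, tw(G) ≥ tw(K_{4}) = 3. Combining the bounds, tw(G) = 3.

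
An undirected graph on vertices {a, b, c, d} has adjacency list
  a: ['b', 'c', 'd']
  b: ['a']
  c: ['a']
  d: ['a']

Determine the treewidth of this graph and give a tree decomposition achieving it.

Each bag holds 2 vertices, so the decomposition has width 1, which upper-bounds the treewidth. Since G has at least one edge (e.g. d–a), it is not an edgeless graph, so tw(G) ≥ 1. Therefore the treewidth is 1.

Treewidth 1.
One such decomposition:
Bags: B1 = {a, d}  B2 = {a, c}  B3 = {a, b}
Tree: B1–B2, B1–B3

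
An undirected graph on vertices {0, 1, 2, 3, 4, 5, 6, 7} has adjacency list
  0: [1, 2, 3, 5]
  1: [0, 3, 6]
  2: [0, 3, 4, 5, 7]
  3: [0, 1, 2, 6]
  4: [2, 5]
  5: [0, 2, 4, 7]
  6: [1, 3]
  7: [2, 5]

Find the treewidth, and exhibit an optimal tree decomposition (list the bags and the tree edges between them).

The largest bag has 3 vertices, giving width 2; this decomposition certifies tw(G) ≤ 2. On the other hand G contains the 3-clique {0, 1, 3}. A clique must lie in a single bag of any decomposition, so no decomposition can have width below 2. Combining the bounds, tw(G) = 2.

Treewidth 2.
One optimal decomposition is:
Bags: B1 = {0, 2, 3}  B2 = {0, 2, 5}  B3 = {0, 1, 3}  B4 = {2, 4, 5}  B5 = {2, 5, 7}  B6 = {1, 3, 6}
Tree: B1–B2, B1–B3, B2–B4, B4–B5, B3–B6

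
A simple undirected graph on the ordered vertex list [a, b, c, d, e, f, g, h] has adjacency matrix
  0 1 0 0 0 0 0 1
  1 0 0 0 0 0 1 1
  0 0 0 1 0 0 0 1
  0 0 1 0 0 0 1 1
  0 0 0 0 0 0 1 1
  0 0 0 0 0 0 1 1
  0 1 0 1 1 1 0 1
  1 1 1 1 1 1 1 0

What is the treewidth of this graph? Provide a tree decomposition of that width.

The largest bag has 3 vertices, giving width 2; this decomposition certifies tw(G) ≤ 2. Conversely, {d, g, h} is a clique of size 3, and the vertices of any clique must share a bag in every tree decomposition; so some bag has ≥ 3 vertices and tw(G) ≥ 2. The upper and lower bounds meet at 2, so that is the treewidth.

Treewidth 2.
One such decomposition:
Bags: B1 = {e, g, h}  B2 = {d, g, h}  B3 = {b, g, h}  B4 = {c, d, h}  B5 = {a, b, h}  B6 = {f, g, h}
Tree: B1–B2, B2–B3, B2–B4, B3–B5, B1–B6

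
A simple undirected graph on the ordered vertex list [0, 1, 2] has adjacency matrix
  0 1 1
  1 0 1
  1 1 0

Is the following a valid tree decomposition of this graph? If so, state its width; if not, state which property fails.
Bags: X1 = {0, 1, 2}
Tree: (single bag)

Yes; width 2.

Every vertex of G appears in some bag (union = {0, 1, 2}); every edge is covered by a bag; and for each vertex v the set of bags containing v is connected in the bag tree. The decomposition is therefore valid. The largest bag has 3 vertices, so the width is 2.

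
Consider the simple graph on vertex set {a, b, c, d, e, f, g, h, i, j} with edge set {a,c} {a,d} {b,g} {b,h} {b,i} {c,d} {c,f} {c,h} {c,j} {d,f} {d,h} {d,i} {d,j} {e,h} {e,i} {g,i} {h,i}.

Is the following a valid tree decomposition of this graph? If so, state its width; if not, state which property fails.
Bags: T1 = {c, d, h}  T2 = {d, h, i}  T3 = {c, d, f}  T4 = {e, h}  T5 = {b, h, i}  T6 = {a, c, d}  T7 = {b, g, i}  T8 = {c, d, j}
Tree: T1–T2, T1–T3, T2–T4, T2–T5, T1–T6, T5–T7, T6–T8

A tree decomposition must satisfy three properties: every vertex lies in some bag; for every edge, both endpoints lie together in some bag; and for every vertex, the bags containing it form a connected subtree. Here edge (i,e) lies in no bag, so the decomposition is invalid.

No — edge (i,e) lies in no bag.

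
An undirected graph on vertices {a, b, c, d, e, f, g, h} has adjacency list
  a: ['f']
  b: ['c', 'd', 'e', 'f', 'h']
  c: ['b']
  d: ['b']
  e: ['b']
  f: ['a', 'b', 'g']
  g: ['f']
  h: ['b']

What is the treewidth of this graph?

1

A width-1 tree decomposition is:
Bags: B1 = {b, f}  B2 = {b, h}  B3 = {b, d}  B4 = {b, e}  B5 = {f, g}  B6 = {a, f}  B7 = {b, c}
Tree: B1–B2, B2–B3, B2–B4, B1–B5, B5–B6, B3–B7
Each bag holds 2 vertices, so the decomposition has width 1, which upper-bounds the treewidth. G has an edge, so its treewidth is at least 1. The upper and lower bounds meet at 1, so that is the treewidth.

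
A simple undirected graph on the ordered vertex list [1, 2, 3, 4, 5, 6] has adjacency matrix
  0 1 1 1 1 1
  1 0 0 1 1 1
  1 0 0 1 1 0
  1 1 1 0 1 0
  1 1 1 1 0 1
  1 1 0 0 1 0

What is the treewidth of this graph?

3

A width-3 tree decomposition is:
Bags: B1 = {1, 2, 5, 6}  B2 = {1, 2, 4, 5}  B3 = {1, 3, 4, 5}
Tree: B1–B2, B2–B3
Every bag has size at most 4, so the width is 4 − 1 = 3 and tw(G) ≤ 3. On the other hand G contains the 4-clique {1, 2, 4, 5}. A clique must lie in a single bag of any decomposition, so no decomposition can have width below 3. Combining the bounds, tw(G) = 3.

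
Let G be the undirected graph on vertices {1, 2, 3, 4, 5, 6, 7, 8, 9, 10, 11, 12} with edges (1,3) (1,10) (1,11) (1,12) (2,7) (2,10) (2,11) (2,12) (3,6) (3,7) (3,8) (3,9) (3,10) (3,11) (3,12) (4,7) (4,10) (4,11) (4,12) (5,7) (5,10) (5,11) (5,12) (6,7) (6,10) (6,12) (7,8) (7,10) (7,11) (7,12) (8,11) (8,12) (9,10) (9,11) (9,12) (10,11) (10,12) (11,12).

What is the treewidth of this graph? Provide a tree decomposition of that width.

Treewidth 4.
One optimal decomposition is:
Bags: B1 = {3, 7, 8, 11, 12}  B2 = {3, 7, 10, 11, 12}  B3 = {3, 9, 10, 11, 12}  B4 = {1, 3, 10, 11, 12}  B5 = {5, 7, 10, 11, 12}  B6 = {2, 7, 10, 11, 12}  B7 = {3, 6, 7, 10, 12}  B8 = {4, 7, 10, 11, 12}
Tree: B1–B2, B2–B3, B3–B4, B2–B5, B2–B6, B2–B7, B2–B8

The largest bag has 5 vertices, giving width 4; this decomposition certifies tw(G) ≤ 4. For the lower bound, the 5 vertices {3, 7, 8, 11, 12} are pairwise adjacent, and any tree decomposition puts a clique entirely inside one bag — forcing width ≥ 4. Combining the bounds, tw(G) = 4.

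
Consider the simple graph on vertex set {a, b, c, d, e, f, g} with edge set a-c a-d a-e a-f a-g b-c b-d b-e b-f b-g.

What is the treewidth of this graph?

A width-2 tree decomposition is:
Bags: B1 = {a, b, f}  B2 = {a, b, e}  B3 = {a, b, c}  B4 = {a, b, d}  B5 = {a, b, g}
Tree: B1–B2, B2–B3, B3–B4, B4–B5
The largest bag has 3 vertices, giving width 2; this decomposition certifies tw(G) ≤ 2. Since b–f–a–e–b is a cycle in G, G is not acyclic. Forests are exactly the graphs of treewidth ≤ 1, so tw(G) ≥ 2. Hence tw(G) = 2 exactly.

2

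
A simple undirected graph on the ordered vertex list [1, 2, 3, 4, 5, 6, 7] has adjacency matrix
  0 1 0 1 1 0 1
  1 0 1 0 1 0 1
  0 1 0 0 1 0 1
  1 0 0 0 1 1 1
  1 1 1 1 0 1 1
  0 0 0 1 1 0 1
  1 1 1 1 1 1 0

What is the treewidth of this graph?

A width-3 tree decomposition is:
Bags: B1 = {4, 5, 6, 7}  B2 = {1, 4, 5, 7}  B3 = {1, 2, 5, 7}  B4 = {2, 3, 5, 7}
Tree: B1–B2, B2–B3, B3–B4
Every bag has size at most 4, so the width is 4 − 1 = 3 and tw(G) ≤ 3. For the lower bound, the 4 vertices {1, 2, 5, 7} are pairwise adjacent, and any tree decomposition puts a clique entirely inside one bag — forcing width ≥ 3. The upper and lower bounds meet at 3, so that is the treewidth.

3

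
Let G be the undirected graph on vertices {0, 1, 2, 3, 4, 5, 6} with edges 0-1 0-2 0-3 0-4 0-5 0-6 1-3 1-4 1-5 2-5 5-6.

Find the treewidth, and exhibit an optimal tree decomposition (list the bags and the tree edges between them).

Treewidth 2.
One optimal decomposition is:
Bags: B1 = {0, 1, 5}  B2 = {0, 1, 4}  B3 = {0, 5, 6}  B4 = {0, 1, 3}  B5 = {0, 2, 5}
Tree: B1–B2, B1–B3, B1–B4, B3–B5

Each bag holds 3 vertices, so the decomposition has width 2, which upper-bounds the treewidth. For the lower bound, the 3 vertices {0, 1, 3} are pairwise adjacent, and any tree decomposition puts a clique entirely inside one bag — forcing width ≥ 2. The upper and lower bounds meet at 2, so that is the treewidth.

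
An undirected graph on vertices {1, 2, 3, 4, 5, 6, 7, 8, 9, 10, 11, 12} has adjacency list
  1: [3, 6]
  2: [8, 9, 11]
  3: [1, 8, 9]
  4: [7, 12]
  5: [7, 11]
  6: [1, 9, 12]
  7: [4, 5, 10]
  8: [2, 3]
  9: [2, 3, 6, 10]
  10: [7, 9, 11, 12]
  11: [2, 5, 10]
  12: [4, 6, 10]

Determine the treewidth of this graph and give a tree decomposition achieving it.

Each bag holds 4 vertices, so the decomposition has width 3, which upper-bounds the treewidth. For the lower bound: the 4 vertex sets {4,5,7}, {11}, {10}, {2,6,9,12} are disjoint, each induces a connected subgraph, and every pair is joined by at least one edge of G. Contracting each set to a single vertex therefore yields K_{4} as a minor, and since treewidth is minor-monotone, tw(G) ≥ tw(K_{4}) = 3. Hence tw(G) = 3 exactly.

Treewidth 3.
One such decomposition:
Bags: B1 = {4, 5, 7, 11}  B2 = {4, 7, 10, 11}  B3 = {4, 10, 11, 12}  B4 = {2, 10, 11, 12}  B5 = {2, 9, 10, 12}  B6 = {2, 6, 9, 12}  B7 = {2, 6, 8, 9}  B8 = {3, 6, 8, 9}  B9 = {1, 3, 6, 8}
Tree: B1–B2, B2–B3, B3–B4, B4–B5, B5–B6, B6–B7, B7–B8, B8–B9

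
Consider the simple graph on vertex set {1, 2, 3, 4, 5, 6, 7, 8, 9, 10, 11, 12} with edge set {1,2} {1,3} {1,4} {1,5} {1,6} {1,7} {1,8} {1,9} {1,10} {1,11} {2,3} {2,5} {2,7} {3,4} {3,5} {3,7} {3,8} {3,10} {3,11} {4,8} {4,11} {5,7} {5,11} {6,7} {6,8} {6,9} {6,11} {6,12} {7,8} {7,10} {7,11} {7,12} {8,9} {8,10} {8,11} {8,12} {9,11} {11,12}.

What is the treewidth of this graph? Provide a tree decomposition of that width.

Treewidth 4.
Bags: B1 = {1, 3, 7, 8, 11}  B2 = {1, 3, 5, 7, 11}  B3 = {1, 6, 7, 8, 11}  B4 = {1, 2, 3, 5, 7}  B5 = {6, 7, 8, 11, 12}  B6 = {1, 3, 4, 8, 11}  B7 = {1, 3, 7, 8, 10}  B8 = {1, 6, 8, 9, 11}
Tree: B1–B2, B1–B3, B2–B4, B3–B5, B1–B6, B1–B7, B3–B8

Each bag holds 5 vertices, so the decomposition has width 4, which upper-bounds the treewidth. On the other hand G contains the 5-clique {1, 6, 8, 9, 11}. A clique must lie in a single bag of any decomposition, so no decomposition can have width below 4. The upper and lower bounds meet at 4, so that is the treewidth.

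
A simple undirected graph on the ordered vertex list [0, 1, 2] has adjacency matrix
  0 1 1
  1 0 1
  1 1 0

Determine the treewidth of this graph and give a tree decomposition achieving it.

Treewidth 2.
One optimal decomposition is:
Bags: B1 = {0, 1, 2}
Tree: (single bag)

A single bag containing all 3 vertices is trivially a valid decomposition of width 2. Conversely, {0, 1, 2} is a clique of size 3, and the vertices of any clique must share a bag in every tree decomposition; so some bag has ≥ 3 vertices and tw(G) ≥ 2. Hence tw(G) = 2 exactly.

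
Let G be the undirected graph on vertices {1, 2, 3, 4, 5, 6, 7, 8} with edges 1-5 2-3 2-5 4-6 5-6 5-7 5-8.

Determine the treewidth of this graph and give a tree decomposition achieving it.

Treewidth 1.
One such decomposition:
Bags: B1 = {2, 3}  B2 = {2, 5}  B3 = {5, 6}  B4 = {5, 7}  B5 = {5, 8}  B6 = {4, 6}  B7 = {1, 5}
Tree: B1–B2, B2–B3, B3–B4, B4–B5, B3–B6, B3–B7

Each bag holds 2 vertices, so the decomposition has width 1, which upper-bounds the treewidth. G has an edge, so its treewidth is at least 1. Therefore the treewidth is 1.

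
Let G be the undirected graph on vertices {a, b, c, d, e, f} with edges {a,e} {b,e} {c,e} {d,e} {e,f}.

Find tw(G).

1

A width-1 tree decomposition is:
Bags: B1 = {a, e}  B2 = {b, e}  B3 = {c, e}  B4 = {d, e}  B5 = {e, f}
Tree: B1–B2, B1–B3, B2–B4, B2–B5
The largest bag has 2 vertices, giving width 1; this decomposition certifies tw(G) ≤ 1. Any graph with an edge has treewidth ≥ 1, and G has the edge e–a. Therefore the treewidth is 1.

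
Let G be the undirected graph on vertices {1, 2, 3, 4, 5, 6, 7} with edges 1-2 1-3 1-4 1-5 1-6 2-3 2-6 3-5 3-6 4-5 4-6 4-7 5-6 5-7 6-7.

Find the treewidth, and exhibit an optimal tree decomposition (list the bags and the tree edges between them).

Each bag holds 4 vertices, so the decomposition has width 3, which upper-bounds the treewidth. For the lower bound, the 4 vertices {1, 2, 3, 6} are pairwise adjacent, and any tree decomposition puts a clique entirely inside one bag — forcing width ≥ 3. Combining the bounds, tw(G) = 3.

Treewidth 3.
Bags: B1 = {1, 2, 3, 6}  B2 = {1, 3, 5, 6}  B3 = {1, 4, 5, 6}  B4 = {4, 5, 6, 7}
Tree: B1–B2, B2–B3, B3–B4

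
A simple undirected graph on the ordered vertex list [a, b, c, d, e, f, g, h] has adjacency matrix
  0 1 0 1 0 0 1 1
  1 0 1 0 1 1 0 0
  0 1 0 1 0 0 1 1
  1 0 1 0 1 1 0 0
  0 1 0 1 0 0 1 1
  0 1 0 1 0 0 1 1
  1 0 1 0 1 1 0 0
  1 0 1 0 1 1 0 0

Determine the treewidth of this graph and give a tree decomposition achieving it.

Treewidth 4.
One optimal decomposition is:
Bags: B1 = {b, d, e, g, h}  B2 = {b, c, d, g, h}  B3 = {a, b, d, g, h}  B4 = {b, d, f, g, h}
Tree: B1–B2, B2–B3, B3–B4

Every bag has size at most 5, so the width is 5 − 1 = 4 and tw(G) ≤ 4. For the lower bound: the 5 vertex sets {e,g}, {c,d}, {a,h}, {b}, {f} are disjoint, each induces a connected subgraph, and every pair is joined by at least one edge of G. Contracting each set to a single vertex therefore yields K_{5} as a minor, and since treewidth is minor-monotone, tw(G) ≥ tw(K_{5}) = 4. Therefore the treewidth is 4.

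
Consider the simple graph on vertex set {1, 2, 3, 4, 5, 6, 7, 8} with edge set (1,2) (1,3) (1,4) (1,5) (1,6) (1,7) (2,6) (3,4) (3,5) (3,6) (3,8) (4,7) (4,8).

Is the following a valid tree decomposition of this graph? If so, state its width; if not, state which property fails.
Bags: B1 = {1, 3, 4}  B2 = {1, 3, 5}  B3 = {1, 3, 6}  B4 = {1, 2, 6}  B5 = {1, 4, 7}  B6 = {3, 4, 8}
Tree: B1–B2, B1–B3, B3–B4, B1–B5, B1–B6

Yes; width 2.

Checking the three conditions: (i) the bags cover all of {1, 2, 3, 4, 5, 6, 7, 8}; (ii) for each edge, some bag contains both endpoints; (iii) the bags containing any fixed vertex form a subtree. All hold, so the decomposition is valid with width 3 − 1 = 2.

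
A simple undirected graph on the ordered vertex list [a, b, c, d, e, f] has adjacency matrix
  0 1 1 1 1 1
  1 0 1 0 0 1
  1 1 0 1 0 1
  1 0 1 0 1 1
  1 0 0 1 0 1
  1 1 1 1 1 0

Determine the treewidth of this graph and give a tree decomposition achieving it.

Treewidth 3.
Bags: B1 = {a, b, c, f}  B2 = {a, c, d, f}  B3 = {a, d, e, f}
Tree: B1–B2, B2–B3

Each bag holds 4 vertices, so the decomposition has width 3, which upper-bounds the treewidth. For the lower bound, the 4 vertices {a, d, e, f} are pairwise adjacent, and any tree decomposition puts a clique entirely inside one bag — forcing width ≥ 3. Hence tw(G) = 3 exactly.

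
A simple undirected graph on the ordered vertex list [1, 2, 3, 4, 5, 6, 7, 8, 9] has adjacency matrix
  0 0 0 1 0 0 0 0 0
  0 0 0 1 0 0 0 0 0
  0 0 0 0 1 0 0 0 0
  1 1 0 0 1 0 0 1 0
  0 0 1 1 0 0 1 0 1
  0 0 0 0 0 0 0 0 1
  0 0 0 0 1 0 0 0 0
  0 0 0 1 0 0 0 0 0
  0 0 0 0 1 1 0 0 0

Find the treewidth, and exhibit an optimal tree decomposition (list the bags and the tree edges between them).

Each bag holds 2 vertices, so the decomposition has width 1, which upper-bounds the treewidth. Since G has at least one edge (e.g. 5–3), it is not an edgeless graph, so tw(G) ≥ 1. The upper and lower bounds meet at 1, so that is the treewidth.

Treewidth 1.
One optimal decomposition is:
Bags: B1 = {3, 5}  B2 = {4, 5}  B3 = {2, 4}  B4 = {5, 9}  B5 = {1, 4}  B6 = {5, 7}  B7 = {6, 9}  B8 = {4, 8}
Tree: B1–B2, B2–B3, B2–B4, B2–B5, B4–B6, B4–B7, B5–B8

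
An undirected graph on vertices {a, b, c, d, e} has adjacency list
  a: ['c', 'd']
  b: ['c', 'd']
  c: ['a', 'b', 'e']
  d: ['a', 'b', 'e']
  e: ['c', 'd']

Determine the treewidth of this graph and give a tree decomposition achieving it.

Treewidth 2.
One such decomposition:
Bags: B1 = {b, c, d}  B2 = {a, c, d}  B3 = {c, d, e}
Tree: B1–B2, B2–B3

Every bag has size at most 3, so the width is 3 − 1 = 2 and tw(G) ≤ 2. Since d–b–c–a–d is a cycle in G, G is not acyclic. Forests are exactly the graphs of treewidth ≤ 1, so tw(G) ≥ 2. The upper and lower bounds meet at 2, so that is the treewidth.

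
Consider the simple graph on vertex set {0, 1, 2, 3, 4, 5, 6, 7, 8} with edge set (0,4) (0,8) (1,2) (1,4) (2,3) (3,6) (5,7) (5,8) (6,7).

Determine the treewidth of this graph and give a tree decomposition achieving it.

Treewidth 2.
Bags: B1 = {0, 5, 8}  B2 = {0, 5, 7}  B3 = {0, 6, 7}  B4 = {0, 3, 6}  B5 = {0, 2, 3}  B6 = {0, 1, 2}  B7 = {0, 1, 4}
Tree: B1–B2, B2–B3, B3–B4, B4–B5, B5–B6, B6–B7

Every bag has size at most 3, so the width is 3 − 1 = 2 and tw(G) ≤ 2. Since 0–8–5–7–6–3–2–1–4–0 is a cycle in G, G is not acyclic. Forests are exactly the graphs of treewidth ≤ 1, so tw(G) ≥ 2. Combining the bounds, tw(G) = 2.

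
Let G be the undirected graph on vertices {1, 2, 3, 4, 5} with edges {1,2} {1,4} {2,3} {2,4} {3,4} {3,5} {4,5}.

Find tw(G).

A width-2 tree decomposition is:
Bags: B1 = {2, 3, 4}  B2 = {3, 4, 5}  B3 = {1, 2, 4}
Tree: B1–B2, B1–B3
Every bag has size at most 3, so the width is 3 − 1 = 2 and tw(G) ≤ 2. For the lower bound, the 3 vertices {1, 2, 4} are pairwise adjacent, and any tree decomposition puts a clique entirely inside one bag — forcing width ≥ 2. The upper and lower bounds meet at 2, so that is the treewidth.

2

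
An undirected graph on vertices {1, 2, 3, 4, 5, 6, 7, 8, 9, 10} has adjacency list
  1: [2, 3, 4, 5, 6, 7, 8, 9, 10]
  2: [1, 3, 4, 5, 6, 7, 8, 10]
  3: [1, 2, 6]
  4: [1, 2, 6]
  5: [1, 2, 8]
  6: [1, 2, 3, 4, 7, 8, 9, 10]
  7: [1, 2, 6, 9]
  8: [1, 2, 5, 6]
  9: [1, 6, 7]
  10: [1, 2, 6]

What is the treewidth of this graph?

A width-3 tree decomposition is:
Bags: B1 = {1, 2, 6, 8}  B2 = {1, 2, 6, 7}  B3 = {1, 2, 3, 6}  B4 = {1, 2, 4, 6}  B5 = {1, 2, 5, 8}  B6 = {1, 6, 7, 9}  B7 = {1, 2, 6, 10}
Tree: B1–B2, B1–B3, B3–B4, B1–B5, B2–B6, B3–B7
Each bag holds 4 vertices, so the decomposition has width 3, which upper-bounds the treewidth. Conversely, {1, 6, 7, 9} is a clique of size 4, and the vertices of any clique must share a bag in every tree decomposition; so some bag has ≥ 4 vertices and tw(G) ≥ 3. The upper and lower bounds meet at 3, so that is the treewidth.

3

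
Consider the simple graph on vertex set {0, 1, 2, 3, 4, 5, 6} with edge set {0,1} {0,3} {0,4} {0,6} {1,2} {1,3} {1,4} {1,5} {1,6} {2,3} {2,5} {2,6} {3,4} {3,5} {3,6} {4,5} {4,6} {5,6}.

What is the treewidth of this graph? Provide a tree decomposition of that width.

Each bag holds 5 vertices, so the decomposition has width 4, which upper-bounds the treewidth. For the lower bound, the 5 vertices {1, 2, 3, 5, 6} are pairwise adjacent, and any tree decomposition puts a clique entirely inside one bag — forcing width ≥ 4. Hence tw(G) = 4 exactly.

Treewidth 4.
One such decomposition:
Bags: B1 = {1, 3, 4, 5, 6}  B2 = {1, 2, 3, 5, 6}  B3 = {0, 1, 3, 4, 6}
Tree: B1–B2, B1–B3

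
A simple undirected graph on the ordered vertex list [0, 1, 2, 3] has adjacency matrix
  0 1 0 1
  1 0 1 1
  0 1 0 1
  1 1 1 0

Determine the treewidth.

A width-2 tree decomposition is:
Bags: B1 = {0, 1, 3}  B2 = {1, 2, 3}
Tree: B1–B2
Each bag holds 3 vertices, so the decomposition has width 2, which upper-bounds the treewidth. Conversely, {0, 1, 3} is a clique of size 3, and the vertices of any clique must share a bag in every tree decomposition; so some bag has ≥ 3 vertices and tw(G) ≥ 2. Therefore the treewidth is 2.

2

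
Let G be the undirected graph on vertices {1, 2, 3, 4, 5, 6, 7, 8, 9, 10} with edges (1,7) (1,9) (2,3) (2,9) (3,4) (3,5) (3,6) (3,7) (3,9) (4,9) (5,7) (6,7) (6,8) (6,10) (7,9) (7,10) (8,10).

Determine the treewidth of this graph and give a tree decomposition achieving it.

The largest bag has 3 vertices, giving width 2; this decomposition certifies tw(G) ≤ 2. Conversely, {6, 8, 10} is a clique of size 3, and the vertices of any clique must share a bag in every tree decomposition; so some bag has ≥ 3 vertices and tw(G) ≥ 2. Hence tw(G) = 2 exactly.

Treewidth 2.
One such decomposition:
Bags: B1 = {3, 6, 7}  B2 = {6, 7, 10}  B3 = {3, 7, 9}  B4 = {2, 3, 9}  B5 = {3, 4, 9}  B6 = {6, 8, 10}  B7 = {3, 5, 7}  B8 = {1, 7, 9}
Tree: B1–B2, B1–B3, B3–B4, B4–B5, B2–B6, B1–B7, B3–B8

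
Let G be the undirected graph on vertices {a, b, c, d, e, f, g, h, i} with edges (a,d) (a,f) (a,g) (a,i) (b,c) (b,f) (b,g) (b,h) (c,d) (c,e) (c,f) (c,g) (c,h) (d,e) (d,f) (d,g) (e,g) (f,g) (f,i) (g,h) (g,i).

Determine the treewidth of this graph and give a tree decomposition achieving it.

Treewidth 3.
One such decomposition:
Bags: B1 = {b, c, f, g}  B2 = {c, d, f, g}  B3 = {b, c, g, h}  B4 = {a, d, f, g}  B5 = {a, f, g, i}  B6 = {c, d, e, g}
Tree: B1–B2, B1–B3, B2–B4, B4–B5, B2–B6

The largest bag has 4 vertices, giving width 3; this decomposition certifies tw(G) ≤ 3. For the lower bound, the 4 vertices {c, d, e, g} are pairwise adjacent, and any tree decomposition puts a clique entirely inside one bag — forcing width ≥ 3. Combining the bounds, tw(G) = 3.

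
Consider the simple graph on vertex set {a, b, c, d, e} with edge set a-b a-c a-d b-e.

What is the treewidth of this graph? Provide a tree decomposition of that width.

Every bag has size at most 2, so the width is 2 − 1 = 1 and tw(G) ≤ 1. Since G has at least one edge (e.g. b–a), it is not an edgeless graph, so tw(G) ≥ 1. The upper and lower bounds meet at 1, so that is the treewidth.

Treewidth 1.
One such decomposition:
Bags: B1 = {a, b}  B2 = {a, d}  B3 = {b, e}  B4 = {a, c}
Tree: B1–B2, B1–B3, B1–B4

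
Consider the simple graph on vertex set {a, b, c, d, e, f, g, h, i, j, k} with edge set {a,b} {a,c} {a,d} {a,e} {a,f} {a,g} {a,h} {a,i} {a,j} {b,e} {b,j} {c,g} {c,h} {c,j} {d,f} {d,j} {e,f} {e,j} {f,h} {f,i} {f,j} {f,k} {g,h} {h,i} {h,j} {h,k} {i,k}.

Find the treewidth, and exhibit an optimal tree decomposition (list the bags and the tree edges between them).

Each bag holds 4 vertices, so the decomposition has width 3, which upper-bounds the treewidth. For the lower bound, the 4 vertices {a, c, g, h} are pairwise adjacent, and any tree decomposition puts a clique entirely inside one bag — forcing width ≥ 3. Therefore the treewidth is 3.

Treewidth 3.
One such decomposition:
Bags: B1 = {a, f, h, j}  B2 = {a, e, f, j}  B3 = {a, f, h, i}  B4 = {a, d, f, j}  B5 = {a, c, h, j}  B6 = {a, b, e, j}  B7 = {a, c, g, h}  B8 = {f, h, i, k}
Tree: B1–B2, B1–B3, B1–B4, B1–B5, B2–B6, B5–B7, B3–B8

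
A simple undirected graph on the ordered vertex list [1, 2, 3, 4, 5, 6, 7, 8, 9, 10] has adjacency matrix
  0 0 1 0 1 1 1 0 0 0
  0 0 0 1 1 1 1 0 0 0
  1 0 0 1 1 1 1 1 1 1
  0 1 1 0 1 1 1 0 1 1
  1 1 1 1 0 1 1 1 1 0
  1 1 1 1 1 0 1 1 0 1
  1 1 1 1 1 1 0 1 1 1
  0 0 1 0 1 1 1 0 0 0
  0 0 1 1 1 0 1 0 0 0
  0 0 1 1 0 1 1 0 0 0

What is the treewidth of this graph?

4

A width-4 tree decomposition is:
Bags: B1 = {3, 4, 5, 6, 7}  B2 = {3, 5, 6, 7, 8}  B3 = {3, 4, 6, 7, 10}  B4 = {3, 4, 5, 7, 9}  B5 = {1, 3, 5, 6, 7}  B6 = {2, 4, 5, 6, 7}
Tree: B1–B2, B1–B3, B1–B4, B1–B5, B1–B6
Every bag has size at most 5, so the width is 5 − 1 = 4 and tw(G) ≤ 4. On the other hand G contains the 5-clique {2, 4, 5, 6, 7}. A clique must lie in a single bag of any decomposition, so no decomposition can have width below 4. The upper and lower bounds meet at 4, so that is the treewidth.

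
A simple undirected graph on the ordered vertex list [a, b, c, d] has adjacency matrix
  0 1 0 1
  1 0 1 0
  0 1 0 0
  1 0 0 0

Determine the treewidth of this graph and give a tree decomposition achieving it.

Treewidth 1.
Bags: B1 = {a, d}  B2 = {a, b}  B3 = {b, c}
Tree: B1–B2, B2–B3

Every bag has size at most 2, so the width is 2 − 1 = 1 and tw(G) ≤ 1. Any graph with an edge has treewidth ≥ 1, and G has the edge d–a. The upper and lower bounds meet at 1, so that is the treewidth.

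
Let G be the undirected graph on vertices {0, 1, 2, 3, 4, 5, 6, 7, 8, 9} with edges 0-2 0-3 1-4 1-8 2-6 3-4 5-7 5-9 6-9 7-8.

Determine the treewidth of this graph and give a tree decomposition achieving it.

The largest bag has 3 vertices, giving width 2; this decomposition certifies tw(G) ≤ 2. The edges 0–2–6–9–5–7–8–1–4–3–0 form a cycle, so G is not a tree and its treewidth is at least 2. Therefore the treewidth is 2.

Treewidth 2.
Bags: B1 = {0, 2, 6}  B2 = {0, 6, 9}  B3 = {0, 5, 9}  B4 = {0, 5, 7}  B5 = {0, 7, 8}  B6 = {0, 1, 8}  B7 = {0, 1, 4}  B8 = {0, 3, 4}
Tree: B1–B2, B2–B3, B3–B4, B4–B5, B5–B6, B6–B7, B7–B8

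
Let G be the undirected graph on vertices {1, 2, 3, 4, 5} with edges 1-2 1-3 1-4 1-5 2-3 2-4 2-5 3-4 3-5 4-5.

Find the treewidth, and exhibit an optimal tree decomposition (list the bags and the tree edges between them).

Treewidth 4.
One optimal decomposition is:
Bags: B1 = {1, 2, 3, 4, 5}
Tree: (single bag)

A single bag containing all 5 vertices is trivially a valid decomposition of width 4. For the lower bound, the 5 vertices {1, 2, 3, 4, 5} are pairwise adjacent, and any tree decomposition puts a clique entirely inside one bag — forcing width ≥ 4. Hence tw(G) = 4 exactly.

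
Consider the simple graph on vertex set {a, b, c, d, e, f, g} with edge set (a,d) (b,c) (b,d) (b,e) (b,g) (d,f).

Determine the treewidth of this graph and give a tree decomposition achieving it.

The largest bag has 2 vertices, giving width 1; this decomposition certifies tw(G) ≤ 1. G has an edge, so its treewidth is at least 1. The upper and lower bounds meet at 1, so that is the treewidth.

Treewidth 1.
One optimal decomposition is:
Bags: B1 = {d, f}  B2 = {b, d}  B3 = {b, g}  B4 = {a, d}  B5 = {b, e}  B6 = {b, c}
Tree: B1–B2, B2–B3, B2–B4, B3–B5, B5–B6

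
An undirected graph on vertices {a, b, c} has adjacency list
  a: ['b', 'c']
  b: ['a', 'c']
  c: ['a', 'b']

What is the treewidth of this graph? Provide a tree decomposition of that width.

With just one bag of size 3, the width is 3 − 1 = 2, so tw(G) ≤ 2. Conversely, {a, b, c} is a clique of size 3, and the vertices of any clique must share a bag in every tree decomposition; so some bag has ≥ 3 vertices and tw(G) ≥ 2. Therefore the treewidth is 2.

Treewidth 2.
Bags: B1 = {a, b, c}
Tree: (single bag)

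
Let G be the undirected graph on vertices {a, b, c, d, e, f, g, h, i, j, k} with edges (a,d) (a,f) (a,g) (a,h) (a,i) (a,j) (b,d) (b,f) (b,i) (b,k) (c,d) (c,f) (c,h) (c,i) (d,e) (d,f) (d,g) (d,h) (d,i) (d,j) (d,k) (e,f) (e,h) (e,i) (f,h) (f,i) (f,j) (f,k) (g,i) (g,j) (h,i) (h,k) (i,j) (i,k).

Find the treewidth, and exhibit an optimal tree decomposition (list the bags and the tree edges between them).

Treewidth 4.
One optimal decomposition is:
Bags: B1 = {a, d, f, h, i}  B2 = {d, f, h, i, k}  B3 = {a, d, f, i, j}  B4 = {c, d, f, h, i}  B5 = {d, e, f, h, i}  B6 = {a, d, g, i, j}  B7 = {b, d, f, i, k}
Tree: B1–B2, B1–B3, B1–B4, B2–B5, B3–B6, B2–B7

Each bag holds 5 vertices, so the decomposition has width 4, which upper-bounds the treewidth. Conversely, {a, d, g, i, j} is a clique of size 5, and the vertices of any clique must share a bag in every tree decomposition; so some bag has ≥ 5 vertices and tw(G) ≥ 4. Combining the bounds, tw(G) = 4.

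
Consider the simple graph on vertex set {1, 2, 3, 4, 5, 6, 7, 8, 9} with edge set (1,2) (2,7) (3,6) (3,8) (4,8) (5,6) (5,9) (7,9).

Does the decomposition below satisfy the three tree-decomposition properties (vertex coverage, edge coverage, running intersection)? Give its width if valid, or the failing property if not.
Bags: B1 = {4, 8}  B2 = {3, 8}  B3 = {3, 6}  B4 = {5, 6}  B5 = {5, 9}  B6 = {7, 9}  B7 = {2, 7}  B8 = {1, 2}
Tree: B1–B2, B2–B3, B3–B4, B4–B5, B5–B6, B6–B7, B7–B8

Every vertex of G appears in some bag (union = {1, 2, 3, 4, 5, 6, 7, 8, 9}); every edge is covered by a bag; and for each vertex v the set of bags containing v is connected in the bag tree. The decomposition is therefore valid. The largest bag has 2 vertices, so the width is 1.

Yes; width 1.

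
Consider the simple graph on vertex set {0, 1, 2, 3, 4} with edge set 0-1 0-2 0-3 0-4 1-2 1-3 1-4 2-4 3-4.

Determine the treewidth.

3

A width-3 tree decomposition is:
Bags: B1 = {0, 1, 3, 4}  B2 = {0, 1, 2, 4}
Tree: B1–B2
The largest bag has 4 vertices, giving width 3; this decomposition certifies tw(G) ≤ 3. Conversely, {0, 1, 2, 4} is a clique of size 4, and the vertices of any clique must share a bag in every tree decomposition; so some bag has ≥ 4 vertices and tw(G) ≥ 3. Combining the bounds, tw(G) = 3.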